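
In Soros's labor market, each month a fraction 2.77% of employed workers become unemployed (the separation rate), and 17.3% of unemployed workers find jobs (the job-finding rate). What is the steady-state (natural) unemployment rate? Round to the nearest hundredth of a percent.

At steady state the flows balance: s·E = f·U, so U/(E+U) = s/(s+f).
u* = 2.77 / (2.77 + 17.3) = 2.77 / 20.07 = 13.80%.

Steady-state unemployment rate ≈ 13.80%.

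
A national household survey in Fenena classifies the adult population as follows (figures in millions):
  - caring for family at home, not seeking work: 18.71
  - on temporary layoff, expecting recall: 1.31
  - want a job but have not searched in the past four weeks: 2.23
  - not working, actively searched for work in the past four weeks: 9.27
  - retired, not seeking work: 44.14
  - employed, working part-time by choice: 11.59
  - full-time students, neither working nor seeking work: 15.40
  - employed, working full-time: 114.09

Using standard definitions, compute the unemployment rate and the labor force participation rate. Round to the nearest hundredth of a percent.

Unemployment rate ≈ 7.76%; labor force participation rate ≈ 62.87%.

Employed = 11.59 + 114.09 = 125.68 million.
Unemployed = 1.31 + 9.27 = 10.58 million (jobless and actively searching, or on temporary layoff).
Labor force = 125.68 + 10.58 = 136.26 million.
Not in labor force = 18.71 + 2.23 + 44.14 + 15.40 = 80.48 million (those not working and not actively searching are outside the labor force — including those who want a job but have given up searching).
Civilian working-age population = 136.26 + 80.48 = 216.74 million.
Unemployment rate = 10.58 / 136.26 = 7.76%.
Labor force participation rate = 136.26 / 216.74 = 62.87%.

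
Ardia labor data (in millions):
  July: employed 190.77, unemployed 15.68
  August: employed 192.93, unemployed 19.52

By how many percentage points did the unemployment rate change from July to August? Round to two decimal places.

The unemployment rate changed by +1.59 percentage points.

July: labor force = 190.77 + 15.68 = 206.45; u = 15.68/206.45 = 7.60%.
August: labor force = 192.93 + 19.52 = 212.45; u = 19.52/212.45 = 9.19%.
Change = 9.19% − 7.60% = +1.59 pp.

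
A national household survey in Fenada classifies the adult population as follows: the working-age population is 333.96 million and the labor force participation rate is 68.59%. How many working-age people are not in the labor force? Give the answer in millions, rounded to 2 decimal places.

Share not in the labor force = 1 − 0.6859 = 0.3141.
Not in labor force = 0.3141 × 333.96 ≈ 104.90 million.

About 104.90 million are not in the labor force.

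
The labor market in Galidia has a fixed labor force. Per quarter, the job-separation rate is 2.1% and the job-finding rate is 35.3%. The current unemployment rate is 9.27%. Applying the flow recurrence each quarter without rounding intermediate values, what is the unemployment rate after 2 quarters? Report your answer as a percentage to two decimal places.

With a fixed labor force, u_{t+1} = u_t + s·(1−u_t) − f·u_t = u_t·(1−s−f) + s.
Here 1−s−f = 0.626 and s = 0.021.
u_1 = 0.092700 × 0.626 + 0.021 = 0.079030.
u_2 = 0.079030 × 0.626 + 0.021 = 0.070473.

Unemployment rate after two quarters ≈ 7.05%.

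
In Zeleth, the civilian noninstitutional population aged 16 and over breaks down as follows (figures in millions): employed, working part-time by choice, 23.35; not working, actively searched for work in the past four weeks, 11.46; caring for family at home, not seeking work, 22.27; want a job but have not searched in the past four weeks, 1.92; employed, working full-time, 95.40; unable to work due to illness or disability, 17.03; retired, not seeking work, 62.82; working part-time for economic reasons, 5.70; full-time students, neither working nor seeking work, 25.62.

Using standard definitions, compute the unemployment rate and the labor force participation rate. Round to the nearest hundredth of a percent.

Employed = 23.35 + 95.40 + 5.70 = 124.45 million (anyone who worked, including part-time for economic reasons, counts as employed).
Unemployed = 11.46 million.
Labor force = 124.45 + 11.46 = 135.91 million.
Not in labor force = 22.27 + 1.92 + 17.03 + 62.82 + 25.62 = 129.66 million (those not working and not actively searching are outside the labor force — including those who want a job but have given up searching).
Civilian working-age population = 135.91 + 129.66 = 265.57 million.
Unemployment rate = 11.46 / 135.91 = 8.43%.
Labor force participation rate = 135.91 / 265.57 = 51.18%.

Unemployment rate ≈ 8.43%; labor force participation rate ≈ 51.18%.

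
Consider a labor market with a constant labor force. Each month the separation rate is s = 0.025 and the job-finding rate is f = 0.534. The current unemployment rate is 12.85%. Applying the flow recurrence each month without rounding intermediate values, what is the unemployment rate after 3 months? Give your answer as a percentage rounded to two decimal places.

Unemployment rate after three months ≈ 5.19%.

With a fixed labor force, u_{t+1} = u_t + s·(1−u_t) − f·u_t = u_t·(1−s−f) + s.
Here 1−s−f = 0.441 and s = 0.025.
u_1 = 0.128500 × 0.441 + 0.025 = 0.081669.
u_2 = 0.081669 × 0.441 + 0.025 = 0.061016.
u_3 = 0.061016 × 0.441 + 0.025 = 0.051908.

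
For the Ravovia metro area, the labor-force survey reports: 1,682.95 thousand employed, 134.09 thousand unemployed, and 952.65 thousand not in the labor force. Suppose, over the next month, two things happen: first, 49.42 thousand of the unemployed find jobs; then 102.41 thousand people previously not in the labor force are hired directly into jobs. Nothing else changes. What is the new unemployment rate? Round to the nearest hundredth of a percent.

New unemployment rate ≈ 4.41%.

Initially, labor force = 1,682.95 + 134.09 = 1,817.04 thousand, so u = 134.09/1,817.04 = 7.38%.
After the first change, unemployed falls and employed rises by 49.42; labor force unchanged → E = 1,732.37, U = 84.67, labor force = 1,817.04 thousand.
After the second change, employed and labor force both rise by 102.41; unemployed unchanged → E = 1,834.78, U = 84.67, labor force = 1,919.45 thousand.
New unemployment rate = 84.67 / 1,919.45 = 4.41%.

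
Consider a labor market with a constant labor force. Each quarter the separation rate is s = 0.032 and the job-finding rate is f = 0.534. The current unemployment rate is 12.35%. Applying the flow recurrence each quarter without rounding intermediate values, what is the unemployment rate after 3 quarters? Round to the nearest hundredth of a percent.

Unemployment rate after three quarters ≈ 6.20%.

With a fixed labor force, u_{t+1} = u_t + s·(1−u_t) − f·u_t = u_t·(1−s−f) + s.
Here 1−s−f = 0.434 and s = 0.032.
u_1 = 0.123500 × 0.434 + 0.032 = 0.085599.
u_2 = 0.085599 × 0.434 + 0.032 = 0.069150.
u_3 = 0.069150 × 0.434 + 0.032 = 0.062011.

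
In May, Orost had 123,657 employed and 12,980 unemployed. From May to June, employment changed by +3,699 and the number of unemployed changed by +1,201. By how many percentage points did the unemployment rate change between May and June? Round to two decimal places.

The unemployment rate changed by +0.52 percentage points.

May: labor force = 123,657 + 12,980 = 136,637; u = 12,980/136,637 = 9.50%.
June: labor force = 127,356 + 14,181 = 141,537; u = 14,181/141,537 = 10.02%.
Change = 10.02% − 9.50% = +0.52 pp.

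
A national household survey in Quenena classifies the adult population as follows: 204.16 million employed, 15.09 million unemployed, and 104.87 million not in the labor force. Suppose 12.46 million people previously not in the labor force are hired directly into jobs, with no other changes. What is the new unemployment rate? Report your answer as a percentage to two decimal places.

New unemployment rate ≈ 6.51%.

Initially, labor force = 204.16 + 15.09 = 219.25 million, so u = 15.09/219.25 = 6.88%.
After the change, employed and labor force both rise by 12.46; unemployed unchanged → E = 216.62, U = 15.09, labor force = 231.71 million.
New unemployment rate = 15.09 / 231.71 = 6.51%.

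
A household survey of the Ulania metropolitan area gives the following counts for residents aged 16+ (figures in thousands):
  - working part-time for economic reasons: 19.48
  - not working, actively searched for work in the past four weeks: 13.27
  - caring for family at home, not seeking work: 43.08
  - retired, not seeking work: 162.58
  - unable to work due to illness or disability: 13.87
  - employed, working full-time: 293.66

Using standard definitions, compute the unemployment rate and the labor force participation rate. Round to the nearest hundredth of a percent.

Unemployment rate ≈ 4.07%; labor force participation rate ≈ 59.79%.

Employed = 19.48 + 293.66 = 313.14 thousand (anyone who worked, including part-time for economic reasons, counts as employed).
Unemployed = 13.27 thousand.
Labor force = 313.14 + 13.27 = 326.41 thousand.
Not in labor force = 43.08 + 162.58 + 13.87 = 219.53 thousand (those not working and not actively searching are outside the labor force).
Civilian working-age population = 326.41 + 219.53 = 545.94 thousand.
Unemployment rate = 13.27 / 326.41 = 4.07%.
Labor force participation rate = 326.41 / 545.94 = 59.79%.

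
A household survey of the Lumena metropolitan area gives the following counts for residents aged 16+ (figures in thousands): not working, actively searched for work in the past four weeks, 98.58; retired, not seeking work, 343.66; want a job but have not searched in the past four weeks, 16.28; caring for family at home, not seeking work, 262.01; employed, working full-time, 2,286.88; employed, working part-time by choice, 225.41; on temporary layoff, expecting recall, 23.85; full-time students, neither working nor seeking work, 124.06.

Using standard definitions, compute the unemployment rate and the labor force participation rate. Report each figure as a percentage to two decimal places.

Unemployment rate ≈ 4.65%; labor force participation rate ≈ 77.93%.

Employed = 2,286.88 + 225.41 = 2,512.29 thousand.
Unemployed = 98.58 + 23.85 = 122.43 thousand (jobless and actively searching, or on temporary layoff).
Labor force = 2,512.29 + 122.43 = 2,634.72 thousand.
Not in labor force = 343.66 + 16.28 + 262.01 + 124.06 = 746.01 thousand (those not working and not actively searching are outside the labor force — including those who want a job but have given up searching).
Civilian working-age population = 2,634.72 + 746.01 = 3,380.73 thousand.
Unemployment rate = 122.43 / 2,634.72 = 4.65%.
Labor force participation rate = 2,634.72 / 3,380.73 = 77.93%.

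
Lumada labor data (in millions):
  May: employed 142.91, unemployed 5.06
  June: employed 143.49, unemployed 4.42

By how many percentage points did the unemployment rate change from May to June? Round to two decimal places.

The unemployment rate changed by −0.43 percentage points.

May: labor force = 142.91 + 5.06 = 147.97; u = 5.06/147.97 = 3.42%.
June: labor force = 143.49 + 4.42 = 147.91; u = 4.42/147.91 = 2.99%.
Change = 2.99% − 3.42% = −0.43 pp.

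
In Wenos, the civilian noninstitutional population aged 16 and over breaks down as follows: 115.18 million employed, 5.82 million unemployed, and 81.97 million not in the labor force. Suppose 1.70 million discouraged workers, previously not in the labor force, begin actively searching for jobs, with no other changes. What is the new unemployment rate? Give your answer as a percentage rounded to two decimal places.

Initially, labor force = 115.18 + 5.82 = 121.00 million, so u = 5.82/121.00 = 4.81%.
After the change, unemployed and labor force both rise by 1.70 → E = 115.18, U = 7.52, labor force = 122.70 million.
New unemployment rate = 7.52 / 122.70 = 6.13%.

New unemployment rate ≈ 6.13%.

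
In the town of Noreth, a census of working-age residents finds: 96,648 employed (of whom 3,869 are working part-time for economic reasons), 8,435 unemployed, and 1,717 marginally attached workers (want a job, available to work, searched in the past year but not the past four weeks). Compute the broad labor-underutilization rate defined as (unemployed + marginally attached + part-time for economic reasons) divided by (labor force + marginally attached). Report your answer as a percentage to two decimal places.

Broad underutilization rate ≈ 13.13%.

Labor force = 96,648 + 8,435 = 105,083.
Numerator = 8,435 + 1,717 + 3,869 = 14,021.
Denominator = 105,083 + 1,717 = 106,800.
Broad rate = 14,021 / 106,800 = 13.13%.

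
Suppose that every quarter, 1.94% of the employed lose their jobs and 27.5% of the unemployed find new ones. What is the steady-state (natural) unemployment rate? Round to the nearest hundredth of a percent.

Steady-state unemployment rate ≈ 6.59%.

At steady state the flows balance: s·E = f·U, so U/(E+U) = s/(s+f).
u* = 1.94 / (1.94 + 27.5) = 1.94 / 29.44 = 6.59%.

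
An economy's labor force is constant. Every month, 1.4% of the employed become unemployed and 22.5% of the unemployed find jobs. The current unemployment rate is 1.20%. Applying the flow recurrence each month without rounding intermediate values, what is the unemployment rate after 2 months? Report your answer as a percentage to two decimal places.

With a fixed labor force, u_{t+1} = u_t + s·(1−u_t) − f·u_t = u_t·(1−s−f) + s.
Here 1−s−f = 0.761 and s = 0.014.
u_1 = 0.012000 × 0.761 + 0.014 = 0.023132.
u_2 = 0.023132 × 0.761 + 0.014 = 0.031603.

Unemployment rate after two months ≈ 3.16%.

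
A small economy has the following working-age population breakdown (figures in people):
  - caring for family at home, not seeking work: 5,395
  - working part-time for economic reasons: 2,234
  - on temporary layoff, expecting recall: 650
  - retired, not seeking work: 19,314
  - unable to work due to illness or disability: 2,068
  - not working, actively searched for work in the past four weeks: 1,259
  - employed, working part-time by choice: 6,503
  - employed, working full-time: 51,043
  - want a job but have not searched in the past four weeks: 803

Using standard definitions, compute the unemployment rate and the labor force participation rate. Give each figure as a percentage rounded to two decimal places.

Unemployment rate ≈ 3.09%; labor force participation rate ≈ 69.10%.

Employed = 2,234 + 6,503 + 51,043 = 59,780 (anyone who worked, including part-time for economic reasons, counts as employed).
Unemployed = 650 + 1,259 = 1,909 (jobless and actively searching, or on temporary layoff).
Labor force = 59,780 + 1,909 = 61,689.
Not in labor force = 5,395 + 19,314 + 2,068 + 803 = 27,580 (those not working and not actively searching are outside the labor force — including those who want a job but have given up searching).
Civilian working-age population = 61,689 + 27,580 = 89,269.
Unemployment rate = 1,909 / 61,689 = 3.09%.
Labor force participation rate = 61,689 / 89,269 = 69.10%.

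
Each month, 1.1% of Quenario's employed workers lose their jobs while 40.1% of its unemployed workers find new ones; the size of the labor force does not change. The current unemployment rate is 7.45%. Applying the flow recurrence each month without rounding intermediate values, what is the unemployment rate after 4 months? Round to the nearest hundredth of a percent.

With a fixed labor force, u_{t+1} = u_t + s·(1−u_t) − f·u_t = u_t·(1−s−f) + s.
Here 1−s−f = 0.588 and s = 0.011.
u_1 = 0.074500 × 0.588 + 0.011 = 0.054806.
u_2 = 0.054806 × 0.588 + 0.011 = 0.043226.
u_3 = 0.043226 × 0.588 + 0.011 = 0.036417.
u_4 = 0.036417 × 0.588 + 0.011 = 0.032413.

Unemployment rate after four months ≈ 3.24%.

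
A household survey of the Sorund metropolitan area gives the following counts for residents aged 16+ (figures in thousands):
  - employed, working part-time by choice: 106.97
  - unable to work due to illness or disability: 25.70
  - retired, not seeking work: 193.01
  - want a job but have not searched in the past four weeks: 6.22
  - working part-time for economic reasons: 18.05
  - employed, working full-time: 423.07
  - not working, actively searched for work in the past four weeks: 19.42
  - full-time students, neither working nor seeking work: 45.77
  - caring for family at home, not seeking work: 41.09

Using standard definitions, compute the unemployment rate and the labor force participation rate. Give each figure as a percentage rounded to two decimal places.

Unemployment rate ≈ 3.42%; labor force participation rate ≈ 64.54%.

Employed = 106.97 + 18.05 + 423.07 = 548.09 thousand (anyone who worked, including part-time for economic reasons, counts as employed).
Unemployed = 19.42 thousand.
Labor force = 548.09 + 19.42 = 567.51 thousand.
Not in labor force = 25.70 + 193.01 + 6.22 + 45.77 + 41.09 = 311.79 thousand (those not working and not actively searching are outside the labor force — including those who want a job but have given up searching).
Civilian working-age population = 567.51 + 311.79 = 879.30 thousand.
Unemployment rate = 19.42 / 567.51 = 3.42%.
Labor force participation rate = 567.51 / 879.30 = 64.54%.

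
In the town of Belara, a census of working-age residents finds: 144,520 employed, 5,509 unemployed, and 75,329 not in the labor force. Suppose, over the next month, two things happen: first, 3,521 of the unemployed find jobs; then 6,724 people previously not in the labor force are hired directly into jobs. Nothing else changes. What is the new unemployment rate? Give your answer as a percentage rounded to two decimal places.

Initially, labor force = 144,520 + 5,509 = 150,029, so u = 5,509/150,029 = 3.67%.
After the first change, unemployed falls and employed rises by 3,521; labor force unchanged → E = 148,041, U = 1,988, labor force = 150,029.
After the second change, employed and labor force both rise by 6,724; unemployed unchanged → E = 154,765, U = 1,988, labor force = 156,753.
New unemployment rate = 1,988 / 156,753 = 1.27%.

New unemployment rate ≈ 1.27%.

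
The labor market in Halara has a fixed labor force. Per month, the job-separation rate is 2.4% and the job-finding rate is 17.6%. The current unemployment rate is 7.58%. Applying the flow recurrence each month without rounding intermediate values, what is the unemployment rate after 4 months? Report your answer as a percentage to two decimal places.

With a fixed labor force, u_{t+1} = u_t + s·(1−u_t) − f·u_t = u_t·(1−s−f) + s.
Here 1−s−f = 0.800 and s = 0.024.
u_1 = 0.075800 × 0.800 + 0.024 = 0.084640.
u_2 = 0.084640 × 0.800 + 0.024 = 0.091712.
u_3 = 0.091712 × 0.800 + 0.024 = 0.097370.
u_4 = 0.097370 × 0.800 + 0.024 = 0.101896.

Unemployment rate after four months ≈ 10.19%.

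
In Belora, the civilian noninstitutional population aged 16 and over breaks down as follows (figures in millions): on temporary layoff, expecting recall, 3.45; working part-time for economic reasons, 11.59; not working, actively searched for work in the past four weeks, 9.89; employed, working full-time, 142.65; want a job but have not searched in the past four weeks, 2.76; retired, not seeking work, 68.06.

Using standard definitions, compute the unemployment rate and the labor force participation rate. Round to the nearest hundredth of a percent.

Unemployment rate ≈ 7.96%; labor force participation rate ≈ 70.29%.

Employed = 11.59 + 142.65 = 154.24 million (anyone who worked, including part-time for economic reasons, counts as employed).
Unemployed = 3.45 + 9.89 = 13.34 million (jobless and actively searching, or on temporary layoff).
Labor force = 154.24 + 13.34 = 167.58 million.
Not in labor force = 2.76 + 68.06 = 70.82 million (those not working and not actively searching are outside the labor force — including those who want a job but have given up searching).
Civilian working-age population = 167.58 + 70.82 = 238.40 million.
Unemployment rate = 13.34 / 167.58 = 7.96%.
Labor force participation rate = 167.58 / 238.40 = 70.29%.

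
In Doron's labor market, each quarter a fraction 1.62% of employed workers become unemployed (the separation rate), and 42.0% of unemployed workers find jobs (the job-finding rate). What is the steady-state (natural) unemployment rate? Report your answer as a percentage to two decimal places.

Steady-state unemployment rate ≈ 3.71%.

At steady state the flows balance: s·E = f·U, so U/(E+U) = s/(s+f).
u* = 1.62 / (1.62 + 42.0) = 1.62 / 43.62 = 3.71%.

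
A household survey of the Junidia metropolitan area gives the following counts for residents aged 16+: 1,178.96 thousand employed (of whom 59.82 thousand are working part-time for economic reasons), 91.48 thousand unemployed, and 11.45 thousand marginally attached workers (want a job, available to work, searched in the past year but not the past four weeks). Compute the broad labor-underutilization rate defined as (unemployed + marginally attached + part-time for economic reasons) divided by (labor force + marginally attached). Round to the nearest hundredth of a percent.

Labor force = 1,178.96 + 91.48 = 1,270.44 thousand.
Numerator = 91.48 + 11.45 + 59.82 = 162.75 thousand.
Denominator = 1,270.44 + 11.45 = 1,281.89 thousand.
Broad rate = 162.75 / 1,281.89 = 12.70%.

Broad underutilization rate ≈ 12.70%.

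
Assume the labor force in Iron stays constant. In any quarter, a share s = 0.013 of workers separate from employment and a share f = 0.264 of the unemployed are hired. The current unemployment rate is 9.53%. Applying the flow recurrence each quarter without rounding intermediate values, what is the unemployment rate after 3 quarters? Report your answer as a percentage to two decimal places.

Unemployment rate after three quarters ≈ 6.52%.

With a fixed labor force, u_{t+1} = u_t + s·(1−u_t) − f·u_t = u_t·(1−s−f) + s.
Here 1−s−f = 0.723 and s = 0.013.
u_1 = 0.095300 × 0.723 + 0.013 = 0.081902.
u_2 = 0.081902 × 0.723 + 0.013 = 0.072215.
u_3 = 0.072215 × 0.723 + 0.013 = 0.065211.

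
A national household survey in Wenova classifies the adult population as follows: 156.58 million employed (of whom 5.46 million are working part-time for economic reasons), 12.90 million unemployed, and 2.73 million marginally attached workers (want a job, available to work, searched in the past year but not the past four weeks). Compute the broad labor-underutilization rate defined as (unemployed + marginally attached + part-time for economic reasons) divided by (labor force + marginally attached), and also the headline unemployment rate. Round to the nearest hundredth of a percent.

Broad underutilization rate ≈ 12.25%; headline unemployment rate ≈ 7.61%.

Labor force = 156.58 + 12.90 = 169.48 million.
Numerator = 12.90 + 2.73 + 5.46 = 21.09 million.
Denominator = 169.48 + 2.73 = 172.21 million.
Broad rate = 21.09 / 172.21 = 12.25%.
Headline unemployment rate = 12.90 / 169.48 = 7.61%.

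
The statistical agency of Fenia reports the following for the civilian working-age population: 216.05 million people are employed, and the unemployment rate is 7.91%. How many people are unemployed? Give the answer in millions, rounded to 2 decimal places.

Let U be the number unemployed. The labor force is E + U, and U/(E+U) = 0.0791.
So U = 0.0791 × 216.05 / (1 − 0.0791) = 17.0896 / 0.9209 ≈ 18.56 million.

About 18.56 million are unemployed.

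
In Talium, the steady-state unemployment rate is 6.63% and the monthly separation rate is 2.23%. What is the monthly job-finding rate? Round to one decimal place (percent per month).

Job-finding rate ≈ 31.4% per month.

From u* = s/(s+f): f = s·(1−u)/u.
f = 2.23 × (1 − 0.0663) / 0.0663 = 2.0822 / 0.0663 ≈ 31.4% per month.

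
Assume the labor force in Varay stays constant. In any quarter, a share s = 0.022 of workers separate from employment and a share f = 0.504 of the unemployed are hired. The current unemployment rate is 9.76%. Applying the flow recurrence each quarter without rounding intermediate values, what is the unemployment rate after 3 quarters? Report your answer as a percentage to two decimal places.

Unemployment rate after three quarters ≈ 4.78%.

With a fixed labor force, u_{t+1} = u_t + s·(1−u_t) − f·u_t = u_t·(1−s−f) + s.
Here 1−s−f = 0.474 and s = 0.022.
u_1 = 0.097600 × 0.474 + 0.022 = 0.068262.
u_2 = 0.068262 × 0.474 + 0.022 = 0.054356.
u_3 = 0.054356 × 0.474 + 0.022 = 0.047765.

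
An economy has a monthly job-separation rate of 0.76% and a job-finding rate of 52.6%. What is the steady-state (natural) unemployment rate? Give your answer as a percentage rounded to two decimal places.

Steady-state unemployment rate ≈ 1.42%.

At steady state the flows balance: s·E = f·U, so U/(E+U) = s/(s+f).
u* = 0.76 / (0.76 + 52.6) = 0.76 / 53.36 = 1.42%.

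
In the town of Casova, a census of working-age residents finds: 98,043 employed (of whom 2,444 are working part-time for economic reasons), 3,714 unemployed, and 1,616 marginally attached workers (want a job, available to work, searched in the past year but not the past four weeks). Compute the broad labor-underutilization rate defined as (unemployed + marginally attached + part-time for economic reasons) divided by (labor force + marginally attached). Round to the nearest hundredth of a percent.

Labor force = 98,043 + 3,714 = 101,757.
Numerator = 3,714 + 1,616 + 2,444 = 7,774.
Denominator = 101,757 + 1,616 = 103,373.
Broad rate = 7,774 / 103,373 = 7.52%.

Broad underutilization rate ≈ 7.52%.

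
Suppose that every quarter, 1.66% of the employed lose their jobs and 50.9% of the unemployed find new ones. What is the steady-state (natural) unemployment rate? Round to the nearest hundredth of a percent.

Steady-state unemployment rate ≈ 3.16%.

At steady state the flows balance: s·E = f·U, so U/(E+U) = s/(s+f).
u* = 1.66 / (1.66 + 50.9) = 1.66 / 52.56 = 3.16%.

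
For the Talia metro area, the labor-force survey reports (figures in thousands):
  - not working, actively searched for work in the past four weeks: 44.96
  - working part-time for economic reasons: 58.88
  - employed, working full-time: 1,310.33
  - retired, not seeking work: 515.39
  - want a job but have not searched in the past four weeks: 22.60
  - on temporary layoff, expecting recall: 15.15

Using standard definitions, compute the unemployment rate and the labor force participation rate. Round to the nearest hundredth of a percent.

Employed = 58.88 + 1,310.33 = 1,369.21 thousand (anyone who worked, including part-time for economic reasons, counts as employed).
Unemployed = 44.96 + 15.15 = 60.11 thousand (jobless and actively searching, or on temporary layoff).
Labor force = 1,369.21 + 60.11 = 1,429.32 thousand.
Not in labor force = 515.39 + 22.60 = 537.99 thousand (those not working and not actively searching are outside the labor force — including those who want a job but have given up searching).
Civilian working-age population = 1,429.32 + 537.99 = 1,967.31 thousand.
Unemployment rate = 60.11 / 1,429.32 = 4.21%.
Labor force participation rate = 1,429.32 / 1,967.31 = 72.65%.

Unemployment rate ≈ 4.21%; labor force participation rate ≈ 72.65%.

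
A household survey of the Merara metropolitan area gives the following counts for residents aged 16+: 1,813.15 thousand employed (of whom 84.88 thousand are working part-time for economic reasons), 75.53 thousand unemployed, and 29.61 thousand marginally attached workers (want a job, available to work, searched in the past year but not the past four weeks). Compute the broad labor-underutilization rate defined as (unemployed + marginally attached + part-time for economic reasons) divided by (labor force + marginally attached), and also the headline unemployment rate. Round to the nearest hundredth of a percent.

Broad underutilization rate ≈ 9.91%; headline unemployment rate ≈ 4.00%.

Labor force = 1,813.15 + 75.53 = 1,888.68 thousand.
Numerator = 75.53 + 29.61 + 84.88 = 190.02 thousand.
Denominator = 1,888.68 + 29.61 = 1,918.29 thousand.
Broad rate = 190.02 / 1,918.29 = 9.91%.
Headline unemployment rate = 75.53 / 1,888.68 = 4.00%.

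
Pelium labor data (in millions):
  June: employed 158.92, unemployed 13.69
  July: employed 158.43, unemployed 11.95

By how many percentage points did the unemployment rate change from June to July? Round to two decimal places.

The unemployment rate changed by −0.92 percentage points.

June: labor force = 158.92 + 13.69 = 172.61; u = 13.69/172.61 = 7.93%.
July: labor force = 158.43 + 11.95 = 170.38; u = 11.95/170.38 = 7.01%.
Change = 7.01% − 7.93% = −0.92 pp.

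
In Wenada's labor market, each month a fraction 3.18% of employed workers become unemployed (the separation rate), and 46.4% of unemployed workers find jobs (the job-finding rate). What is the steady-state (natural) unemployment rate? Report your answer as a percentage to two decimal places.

At steady state the flows balance: s·E = f·U, so U/(E+U) = s/(s+f).
u* = 3.18 / (3.18 + 46.4) = 3.18 / 49.58 = 6.41%.

Steady-state unemployment rate ≈ 6.41%.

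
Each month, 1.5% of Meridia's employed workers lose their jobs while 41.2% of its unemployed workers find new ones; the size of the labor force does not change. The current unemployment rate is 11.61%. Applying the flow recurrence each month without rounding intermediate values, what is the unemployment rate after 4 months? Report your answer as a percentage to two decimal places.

With a fixed labor force, u_{t+1} = u_t + s·(1−u_t) − f·u_t = u_t·(1−s−f) + s.
Here 1−s−f = 0.573 and s = 0.015.
u_1 = 0.116100 × 0.573 + 0.015 = 0.081525.
u_2 = 0.081525 × 0.573 + 0.015 = 0.061714.
u_3 = 0.061714 × 0.573 + 0.015 = 0.050362.
u_4 = 0.050362 × 0.573 + 0.015 = 0.043857.

Unemployment rate after four months ≈ 4.39%.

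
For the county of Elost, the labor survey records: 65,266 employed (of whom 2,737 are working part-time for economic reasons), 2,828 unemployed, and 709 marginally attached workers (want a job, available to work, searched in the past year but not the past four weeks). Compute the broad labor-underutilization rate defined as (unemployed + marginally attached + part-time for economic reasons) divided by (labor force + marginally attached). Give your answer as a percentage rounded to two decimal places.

Labor force = 65,266 + 2,828 = 68,094.
Numerator = 2,828 + 709 + 2,737 = 6,274.
Denominator = 68,094 + 709 = 68,803.
Broad rate = 6,274 / 68,803 = 9.12%.

Broad underutilization rate ≈ 9.12%.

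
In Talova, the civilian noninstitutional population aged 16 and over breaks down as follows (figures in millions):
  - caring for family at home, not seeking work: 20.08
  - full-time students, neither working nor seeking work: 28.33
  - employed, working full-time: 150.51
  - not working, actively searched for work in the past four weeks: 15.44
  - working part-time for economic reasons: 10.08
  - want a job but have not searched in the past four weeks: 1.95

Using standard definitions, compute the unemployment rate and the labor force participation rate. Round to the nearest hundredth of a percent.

Employed = 150.51 + 10.08 = 160.59 million (anyone who worked, including part-time for economic reasons, counts as employed).
Unemployed = 15.44 million.
Labor force = 160.59 + 15.44 = 176.03 million.
Not in labor force = 20.08 + 28.33 + 1.95 = 50.36 million (those not working and not actively searching are outside the labor force — including those who want a job but have given up searching).
Civilian working-age population = 176.03 + 50.36 = 226.39 million.
Unemployment rate = 15.44 / 176.03 = 8.77%.
Labor force participation rate = 176.03 / 226.39 = 77.76%.

Unemployment rate ≈ 8.77%; labor force participation rate ≈ 77.76%.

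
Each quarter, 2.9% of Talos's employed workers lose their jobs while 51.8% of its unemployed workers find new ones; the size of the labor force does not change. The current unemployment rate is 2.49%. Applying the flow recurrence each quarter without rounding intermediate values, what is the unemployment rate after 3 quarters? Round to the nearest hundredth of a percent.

With a fixed labor force, u_{t+1} = u_t + s·(1−u_t) − f·u_t = u_t·(1−s−f) + s.
Here 1−s−f = 0.453 and s = 0.029.
u_1 = 0.024900 × 0.453 + 0.029 = 0.040280.
u_2 = 0.040280 × 0.453 + 0.029 = 0.047247.
u_3 = 0.047247 × 0.453 + 0.029 = 0.050403.

Unemployment rate after three quarters ≈ 5.04%.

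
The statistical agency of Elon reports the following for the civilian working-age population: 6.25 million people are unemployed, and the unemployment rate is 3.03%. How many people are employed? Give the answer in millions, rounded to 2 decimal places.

About 200.02 million are employed.

Labor force = U / u = 6.25 / 0.0303 ≈ 206.27 million.
Employed = labor force − unemployed = 206.27 − 6.25 = 200.02 million.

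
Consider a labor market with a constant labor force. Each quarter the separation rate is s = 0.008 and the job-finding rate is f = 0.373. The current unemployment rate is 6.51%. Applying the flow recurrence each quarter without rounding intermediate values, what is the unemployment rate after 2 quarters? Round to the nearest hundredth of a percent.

With a fixed labor force, u_{t+1} = u_t + s·(1−u_t) − f·u_t = u_t·(1−s−f) + s.
Here 1−s−f = 0.619 and s = 0.008.
u_1 = 0.065100 × 0.619 + 0.008 = 0.048297.
u_2 = 0.048297 × 0.619 + 0.008 = 0.037896.

Unemployment rate after two quarters ≈ 3.79%.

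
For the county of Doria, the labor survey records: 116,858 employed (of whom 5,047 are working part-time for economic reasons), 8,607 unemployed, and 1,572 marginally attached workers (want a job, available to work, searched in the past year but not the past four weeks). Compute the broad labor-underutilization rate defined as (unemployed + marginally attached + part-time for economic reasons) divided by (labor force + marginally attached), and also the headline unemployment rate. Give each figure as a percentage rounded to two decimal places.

Broad underutilization rate ≈ 11.99%; headline unemployment rate ≈ 6.86%.

Labor force = 116,858 + 8,607 = 125,465.
Numerator = 8,607 + 1,572 + 5,047 = 15,226.
Denominator = 125,465 + 1,572 = 127,037.
Broad rate = 15,226 / 127,037 = 11.99%.
Headline unemployment rate = 8,607 / 125,465 = 6.86%.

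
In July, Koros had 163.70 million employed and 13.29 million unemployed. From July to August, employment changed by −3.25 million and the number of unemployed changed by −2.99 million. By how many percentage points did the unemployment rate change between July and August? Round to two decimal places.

The unemployment rate changed by −1.48 percentage points.

July: labor force = 163.70 + 13.29 = 176.99; u = 13.29/176.99 = 7.51%.
August: labor force = 160.45 + 10.30 = 170.75; u = 10.30/170.75 = 6.03%.
Change = 6.03% − 7.51% = −1.48 pp.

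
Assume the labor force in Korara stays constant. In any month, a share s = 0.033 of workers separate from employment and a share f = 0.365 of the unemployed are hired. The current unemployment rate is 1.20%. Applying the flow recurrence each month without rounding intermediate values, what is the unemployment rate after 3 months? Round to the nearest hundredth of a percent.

With a fixed labor force, u_{t+1} = u_t + s·(1−u_t) − f·u_t = u_t·(1−s−f) + s.
Here 1−s−f = 0.602 and s = 0.033.
u_1 = 0.012000 × 0.602 + 0.033 = 0.040224.
u_2 = 0.040224 × 0.602 + 0.033 = 0.057215.
u_3 = 0.057215 × 0.602 + 0.033 = 0.067443.

Unemployment rate after three months ≈ 6.74%.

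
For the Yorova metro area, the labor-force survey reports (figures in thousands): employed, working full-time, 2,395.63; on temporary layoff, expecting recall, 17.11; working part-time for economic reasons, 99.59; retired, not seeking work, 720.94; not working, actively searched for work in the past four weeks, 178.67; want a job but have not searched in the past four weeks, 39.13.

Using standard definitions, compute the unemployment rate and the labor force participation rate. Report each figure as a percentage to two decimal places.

Employed = 2,395.63 + 99.59 = 2,495.22 thousand (anyone who worked, including part-time for economic reasons, counts as employed).
Unemployed = 17.11 + 178.67 = 195.78 thousand (jobless and actively searching, or on temporary layoff).
Labor force = 2,495.22 + 195.78 = 2,691.00 thousand.
Not in labor force = 720.94 + 39.13 = 760.07 thousand (those not working and not actively searching are outside the labor force — including those who want a job but have given up searching).
Civilian working-age population = 2,691.00 + 760.07 = 3,451.07 thousand.
Unemployment rate = 195.78 / 2,691.00 = 7.28%.
Labor force participation rate = 2,691.00 / 3,451.07 = 77.98%.

Unemployment rate ≈ 7.28%; labor force participation rate ≈ 77.98%.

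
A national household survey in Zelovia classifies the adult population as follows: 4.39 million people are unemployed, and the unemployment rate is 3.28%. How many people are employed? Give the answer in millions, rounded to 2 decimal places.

Labor force = U / u = 4.39 / 0.0328 ≈ 133.84 million.
Employed = labor force − unemployed = 133.84 − 4.39 = 129.45 million.

About 129.45 million are employed.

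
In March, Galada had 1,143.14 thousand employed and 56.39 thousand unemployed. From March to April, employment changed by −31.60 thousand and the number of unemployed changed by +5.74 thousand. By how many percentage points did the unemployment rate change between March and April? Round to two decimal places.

The unemployment rate changed by +0.59 percentage points.

March: labor force = 1,143.14 + 56.39 = 1,199.53; u = 56.39/1,199.53 = 4.70%.
April: labor force = 1,111.54 + 62.13 = 1,173.67; u = 62.13/1,173.67 = 5.29%.
Change = 5.29% − 4.70% = +0.59 pp.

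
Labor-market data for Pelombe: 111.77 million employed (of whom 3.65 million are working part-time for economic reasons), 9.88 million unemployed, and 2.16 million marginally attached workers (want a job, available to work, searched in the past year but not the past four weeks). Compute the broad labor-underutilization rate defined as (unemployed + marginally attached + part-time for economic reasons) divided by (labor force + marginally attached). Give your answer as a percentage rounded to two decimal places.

Broad underutilization rate ≈ 12.67%.

Labor force = 111.77 + 9.88 = 121.65 million.
Numerator = 9.88 + 2.16 + 3.65 = 15.69 million.
Denominator = 121.65 + 2.16 = 123.81 million.
Broad rate = 15.69 / 123.81 = 12.67%.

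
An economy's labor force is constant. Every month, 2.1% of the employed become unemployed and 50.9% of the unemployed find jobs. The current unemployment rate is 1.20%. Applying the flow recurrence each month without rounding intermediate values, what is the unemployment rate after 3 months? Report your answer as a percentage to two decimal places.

Unemployment rate after three months ≈ 3.68%.

With a fixed labor force, u_{t+1} = u_t + s·(1−u_t) − f·u_t = u_t·(1−s−f) + s.
Here 1−s−f = 0.470 and s = 0.021.
u_1 = 0.012000 × 0.470 + 0.021 = 0.026640.
u_2 = 0.026640 × 0.470 + 0.021 = 0.033521.
u_3 = 0.033521 × 0.470 + 0.021 = 0.036755.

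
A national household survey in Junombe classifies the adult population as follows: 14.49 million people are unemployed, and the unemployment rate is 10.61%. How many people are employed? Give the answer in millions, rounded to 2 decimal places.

About 122.08 million are employed.

Labor force = U / u = 14.49 / 0.1061 ≈ 136.57 million.
Employed = labor force − unemployed = 136.57 − 14.49 = 122.08 million.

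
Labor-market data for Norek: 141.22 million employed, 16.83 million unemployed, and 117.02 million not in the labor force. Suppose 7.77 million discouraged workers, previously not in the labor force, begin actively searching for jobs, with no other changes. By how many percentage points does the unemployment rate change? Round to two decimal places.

Initially, labor force = 141.22 + 16.83 = 158.05 million, so u = 16.83/158.05 = 10.65%.
After the change, unemployed and labor force both rise by 7.77 → E = 141.22, U = 24.60, labor force = 165.82 million.
New unemployment rate = 24.60 / 165.82 = 14.84%.
Change = 14.84% − 10.65% = +4.19 percentage points.

The unemployment rate changes by +4.19 percentage points.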